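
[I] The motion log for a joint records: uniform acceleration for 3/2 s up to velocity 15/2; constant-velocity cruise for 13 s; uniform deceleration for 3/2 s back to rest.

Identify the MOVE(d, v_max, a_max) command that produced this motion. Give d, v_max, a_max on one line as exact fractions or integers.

d=435/4 v_max=15/2 a_max=5

a_max = (15/2)/(3/2) = 5
d_a = ½·15/2·3/2 = 45/8; d_c = 15/2·13 = 195/2
d = 2·45/8 + 195/2 = 435/4
t_c = 13 > 0 ⇒ limit active, v_max = 15/2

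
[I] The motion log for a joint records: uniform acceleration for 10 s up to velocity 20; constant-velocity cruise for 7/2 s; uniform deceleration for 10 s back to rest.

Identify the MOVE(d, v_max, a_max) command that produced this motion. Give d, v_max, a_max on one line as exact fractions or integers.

a_max = 20/10 = 2
d_a = ½·20·10 = 100; d_c = 20·7/2 = 70
d = 2·100 + 70 = 270
t_c = 7/2 > 0 → v_max = v_peak = 20

d=270 v_max=20 a_max=2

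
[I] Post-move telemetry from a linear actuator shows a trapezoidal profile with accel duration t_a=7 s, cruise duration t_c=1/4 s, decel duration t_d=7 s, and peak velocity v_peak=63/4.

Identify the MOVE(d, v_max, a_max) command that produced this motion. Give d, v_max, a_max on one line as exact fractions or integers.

a_max = (63/4)/7 = 9/4
d_a = ½·63/4·7 = 441/8; d_c = 63/4·1/4 = 63/16
d = 2·441/8 + 63/16 = 1827/16
t_c = 1/4 > 0 so v_max = 63/4

d=1827/16 v_max=63/4 a_max=9/4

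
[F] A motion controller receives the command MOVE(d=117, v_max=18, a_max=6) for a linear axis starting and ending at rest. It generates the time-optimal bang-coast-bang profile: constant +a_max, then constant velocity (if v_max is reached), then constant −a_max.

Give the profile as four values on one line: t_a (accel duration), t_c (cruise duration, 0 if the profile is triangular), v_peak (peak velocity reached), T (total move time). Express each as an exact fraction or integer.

v_max²/a_max = 18²/6 = 54
117 ≥ 54 so v_max reached
t_a = 18/6 = 3; v_peak = 18
d_cruise = 117 − 54 = 63; t_c = 63/18 = 7/2
T = 2·3 + 7/2 = 19/2

t_a=3 t_c=7/2 v_peak=18 T=19/2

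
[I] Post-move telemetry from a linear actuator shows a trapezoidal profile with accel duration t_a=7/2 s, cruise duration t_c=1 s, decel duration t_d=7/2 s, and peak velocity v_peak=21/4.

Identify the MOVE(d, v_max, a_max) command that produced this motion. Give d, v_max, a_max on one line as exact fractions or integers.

a_max = (21/4)/(7/2) = 3/2
d_a = ½·21/4·7/2 = 147/16; d_c = 21/4·1 = 21/4
d = 2·147/16 + 21/4 = 189/8
t_c = 1 > 0 ⇒ limit active, v_max = 21/4

d=189/8 v_max=21/4 a_max=3/2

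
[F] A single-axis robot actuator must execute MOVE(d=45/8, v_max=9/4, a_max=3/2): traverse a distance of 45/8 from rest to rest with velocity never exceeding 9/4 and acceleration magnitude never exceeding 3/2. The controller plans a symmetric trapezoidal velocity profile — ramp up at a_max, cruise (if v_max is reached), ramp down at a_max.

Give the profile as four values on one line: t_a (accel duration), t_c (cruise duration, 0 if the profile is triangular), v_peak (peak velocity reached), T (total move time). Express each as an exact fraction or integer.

t_a=3/2 t_c=1 v_peak=9/4 T=4

v_max²/a_max = (9/4)²/(3/2) = 27/8
45/8 ≥ 27/8 → trapezoidal
t_a = (9/4)/(3/2) = 3/2; v_peak = 9/4
d_cruise = 45/8 − 27/8 = 9/4; t_c = (9/4)/(9/4) = 1
T = 2·3/2 + 1 = 4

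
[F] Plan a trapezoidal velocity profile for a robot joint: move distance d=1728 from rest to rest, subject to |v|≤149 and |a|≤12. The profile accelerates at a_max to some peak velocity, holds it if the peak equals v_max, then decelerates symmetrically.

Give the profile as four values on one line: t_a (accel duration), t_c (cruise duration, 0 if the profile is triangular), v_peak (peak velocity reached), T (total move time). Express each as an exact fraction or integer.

(v_max)²/a_max = 149²/12 = 22201/12
1728 < 22201/12 → triangular
v_peak = √(1728·12) = √20736 = 144
t_a = 144/12 = 12; t_c = 0
T = 2·12 = 24

t_a=12 t_c=0 v_peak=144 T=24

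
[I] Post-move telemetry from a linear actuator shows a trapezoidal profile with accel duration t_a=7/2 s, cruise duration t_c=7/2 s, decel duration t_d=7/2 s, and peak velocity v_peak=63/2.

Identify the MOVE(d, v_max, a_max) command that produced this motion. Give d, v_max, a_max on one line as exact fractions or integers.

a_max = (63/2)/(7/2) = 9
d_a = ½·63/2·7/2 = 441/8; d_c = 63/2·7/2 = 441/4
d = 2·441/8 + 441/4 = 441/2
t_c = 7/2 > 0 ⇒ limit active, v_max = 63/2

d=441/2 v_max=63/2 a_max=9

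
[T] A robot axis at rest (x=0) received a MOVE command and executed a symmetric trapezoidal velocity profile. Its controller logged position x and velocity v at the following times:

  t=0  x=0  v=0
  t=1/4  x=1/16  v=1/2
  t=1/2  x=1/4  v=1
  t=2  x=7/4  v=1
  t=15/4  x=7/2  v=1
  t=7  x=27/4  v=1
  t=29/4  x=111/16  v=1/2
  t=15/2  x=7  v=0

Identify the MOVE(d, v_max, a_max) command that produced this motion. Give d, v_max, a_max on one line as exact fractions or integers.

d=7 v_max=1 a_max=2

final state: t=15/2, x=7, v=0 → d = 7
a_max = (1/2−0)/(1/4−0) = 2
max v = 1 over t∈[1/2,7] → v_max = 1
check: 1·(1/2+13/2) = 7 ✓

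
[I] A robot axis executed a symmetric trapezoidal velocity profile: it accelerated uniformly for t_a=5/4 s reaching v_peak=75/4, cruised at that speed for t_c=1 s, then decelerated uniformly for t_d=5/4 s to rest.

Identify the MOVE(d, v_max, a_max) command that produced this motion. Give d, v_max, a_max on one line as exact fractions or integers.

d=675/16 v_max=75/4 a_max=15

a_max = (75/4)/(5/4) = 15
d_a = ½·75/4·5/4 = 375/32; d_c = 75/4·1 = 75/4
d = 2·375/32 + 75/4 = 675/16
t_c = 1 > 0 → v_max = v_peak = 75/4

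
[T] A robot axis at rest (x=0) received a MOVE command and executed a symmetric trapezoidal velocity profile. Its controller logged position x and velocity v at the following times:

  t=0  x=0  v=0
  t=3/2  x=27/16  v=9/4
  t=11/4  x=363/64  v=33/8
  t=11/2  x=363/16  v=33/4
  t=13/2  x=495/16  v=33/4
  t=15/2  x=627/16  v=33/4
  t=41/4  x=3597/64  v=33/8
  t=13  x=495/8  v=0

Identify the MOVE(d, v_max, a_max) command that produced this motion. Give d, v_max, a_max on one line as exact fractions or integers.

final state: t=13, x=495/8, v=0 → d = 495/8
a_max = (9/4−0)/(3/2−0) = 3/2
max v = 33/4 over t∈[11/2,15/2] → v_max = 33/4
check: 33/4·(11/2+2) = 495/8 ✓

d=495/8 v_max=33/4 a_max=3/2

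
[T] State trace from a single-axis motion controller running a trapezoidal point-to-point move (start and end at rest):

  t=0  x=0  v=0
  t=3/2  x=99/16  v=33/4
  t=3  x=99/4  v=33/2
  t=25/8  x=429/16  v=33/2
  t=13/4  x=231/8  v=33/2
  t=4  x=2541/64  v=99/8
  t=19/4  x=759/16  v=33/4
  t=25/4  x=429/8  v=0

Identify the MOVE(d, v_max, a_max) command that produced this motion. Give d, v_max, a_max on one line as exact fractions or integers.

final state: t=25/4, x=429/8, v=0 → d = 429/8
a_max = (33/4−0)/(3/2−0) = 11/2
max v = 33/2 over t∈[3,13/4] → v_max = 33/2
check: 33/2·(3+1/4) = 429/8 ✓

d=429/8 v_max=33/2 a_max=11/2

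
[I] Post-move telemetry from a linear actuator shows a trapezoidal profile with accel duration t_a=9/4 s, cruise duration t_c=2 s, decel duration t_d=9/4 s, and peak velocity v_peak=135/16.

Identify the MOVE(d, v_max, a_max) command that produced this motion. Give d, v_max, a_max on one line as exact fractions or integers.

d=2295/64 v_max=135/16 a_max=15/4

a_max = (135/16)/(9/4) = 15/4
d_a = ½·135/16·9/4 = 1215/128; d_c = 135/16·2 = 135/8
d = 2·1215/128 + 135/8 = 2295/64
t_c = 2 > 0 ⇒ limit active, v_max = 135/16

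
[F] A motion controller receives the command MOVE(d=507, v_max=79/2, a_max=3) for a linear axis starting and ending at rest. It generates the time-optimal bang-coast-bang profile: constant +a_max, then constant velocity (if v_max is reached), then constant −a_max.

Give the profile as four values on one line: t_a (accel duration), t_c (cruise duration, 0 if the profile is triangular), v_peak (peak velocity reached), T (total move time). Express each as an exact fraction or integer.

t_a=13 t_c=0 v_peak=39 T=26

vₘ²/aₘ = (79/2)²/3 = 6241/12
507 < 6241/12 → triangular
v_peak = √(507·3) = √1521 = 39
t_a = 39/3 = 13; t_c = 0
T = 2·13 = 26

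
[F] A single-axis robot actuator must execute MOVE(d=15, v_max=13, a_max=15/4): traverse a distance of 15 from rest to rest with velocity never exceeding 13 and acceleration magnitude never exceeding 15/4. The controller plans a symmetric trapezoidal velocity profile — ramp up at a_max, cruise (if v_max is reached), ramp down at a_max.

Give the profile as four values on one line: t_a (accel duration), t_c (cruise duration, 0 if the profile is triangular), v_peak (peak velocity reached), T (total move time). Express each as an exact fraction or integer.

t_a=2 t_c=0 v_peak=15/2 T=4

(v_max)²/a_max = 13²/(15/4) = 676/15
15 < 676/15 → triangular
v_peak = √(15·15/4) = √(225/4) = 15/2
t_a = (15/2)/(15/4) = 2; t_c = 0
T = 2·2 = 4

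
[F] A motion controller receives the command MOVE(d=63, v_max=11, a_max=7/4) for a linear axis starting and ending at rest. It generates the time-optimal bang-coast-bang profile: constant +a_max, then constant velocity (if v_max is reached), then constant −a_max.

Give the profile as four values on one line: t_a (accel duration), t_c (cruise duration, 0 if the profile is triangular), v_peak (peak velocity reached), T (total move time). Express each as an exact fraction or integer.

vₘ²/aₘ = 11²/(7/4) = 484/7
63 < 484/7 → triangular
v_peak = √(63·7/4) = √(441/4) = 21/2
t_a = (21/2)/(7/4) = 6; t_c = 0
T = 2·6 = 12

t_a=6 t_c=0 v_peak=21/2 T=12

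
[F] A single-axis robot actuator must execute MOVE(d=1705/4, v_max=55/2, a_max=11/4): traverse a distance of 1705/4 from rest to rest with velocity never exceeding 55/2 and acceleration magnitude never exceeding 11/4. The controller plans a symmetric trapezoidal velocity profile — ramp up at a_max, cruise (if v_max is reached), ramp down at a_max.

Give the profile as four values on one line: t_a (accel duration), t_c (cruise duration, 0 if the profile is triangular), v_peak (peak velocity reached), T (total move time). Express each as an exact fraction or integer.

v_max²/a_max = (55/2)²/(11/4) = 275
1705/4 ≥ 275 → trapezoidal
t_a = (55/2)/(11/4) = 10; v_peak = 55/2
d_cruise = 1705/4 − 275 = 605/4; t_c = (605/4)/(55/2) = 11/2
T = 2·10 + 11/2 = 51/2

t_a=10 t_c=11/2 v_peak=55/2 T=51/2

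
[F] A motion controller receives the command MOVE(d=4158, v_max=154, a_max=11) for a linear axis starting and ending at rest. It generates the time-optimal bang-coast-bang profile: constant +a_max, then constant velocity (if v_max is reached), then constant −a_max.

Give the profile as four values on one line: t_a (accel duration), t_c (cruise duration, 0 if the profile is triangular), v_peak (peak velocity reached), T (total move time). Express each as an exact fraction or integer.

t_a=14 t_c=13 v_peak=154 T=41

(v_max)²/a_max = 154²/11 = 2156
4158 ≥ 2156 so v_max reached
t_a = 154/11 = 14; v_peak = 154
d_cruise = 4158 − 2156 = 2002; t_c = 2002/154 = 13
T = 2·14 + 13 = 41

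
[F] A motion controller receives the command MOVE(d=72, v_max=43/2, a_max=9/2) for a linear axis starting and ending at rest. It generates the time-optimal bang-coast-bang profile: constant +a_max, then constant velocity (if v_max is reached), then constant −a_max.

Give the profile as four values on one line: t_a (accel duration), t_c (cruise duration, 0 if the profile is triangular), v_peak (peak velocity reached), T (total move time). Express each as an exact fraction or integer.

t_a=4 t_c=0 v_peak=18 T=8

v_max²/a_max = (43/2)²/(9/2) = 1849/18
72 < 1849/18 → triangular
v_peak = √(72·9/2) = √324 = 18
t_a = 18/(9/2) = 4; t_c = 0
T = 2·4 = 8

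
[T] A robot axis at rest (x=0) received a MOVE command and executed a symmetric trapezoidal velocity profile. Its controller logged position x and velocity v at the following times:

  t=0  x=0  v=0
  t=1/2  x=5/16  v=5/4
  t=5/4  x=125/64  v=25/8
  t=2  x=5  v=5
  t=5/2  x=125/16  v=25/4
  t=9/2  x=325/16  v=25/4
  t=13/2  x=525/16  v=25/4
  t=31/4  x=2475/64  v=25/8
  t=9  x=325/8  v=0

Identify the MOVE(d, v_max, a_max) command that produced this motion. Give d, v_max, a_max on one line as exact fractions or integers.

d=325/8 v_max=25/4 a_max=5/2

final state: t=9, x=325/8, v=0 → d = 325/8
a_max = (5/4−0)/(1/2−0) = 5/2
max v = 25/4 over t∈[5/2,13/2] → v_max = 25/4
check: 25/4·(5/2+4) = 325/8 ✓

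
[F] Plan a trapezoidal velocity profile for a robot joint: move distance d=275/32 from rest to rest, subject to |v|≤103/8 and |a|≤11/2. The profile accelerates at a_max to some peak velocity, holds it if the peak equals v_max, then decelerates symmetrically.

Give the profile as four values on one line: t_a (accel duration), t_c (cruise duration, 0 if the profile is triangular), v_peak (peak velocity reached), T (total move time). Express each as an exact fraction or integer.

vₘ²/aₘ = (103/8)²/(11/2) = 10609/352
275/32 < 10609/352 → triangular
v_peak = √(275/32·11/2) = √(3025/64) = 55/8
t_a = (55/8)/(11/2) = 5/4; t_c = 0
T = 2·5/4 = 5/2

t_a=5/4 t_c=0 v_peak=55/8 T=5/2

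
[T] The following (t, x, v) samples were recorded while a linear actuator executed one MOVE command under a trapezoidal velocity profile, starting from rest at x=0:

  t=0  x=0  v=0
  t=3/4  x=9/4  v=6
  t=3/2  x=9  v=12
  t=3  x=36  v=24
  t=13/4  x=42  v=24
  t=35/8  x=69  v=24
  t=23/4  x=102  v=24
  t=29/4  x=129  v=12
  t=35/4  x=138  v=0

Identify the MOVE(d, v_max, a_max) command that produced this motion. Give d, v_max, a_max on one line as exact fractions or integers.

d=138 v_max=24 a_max=8

final state: t=35/4, x=138, v=0 → d = 138
a_max = (6−0)/(3/4−0) = 8
max v = 24 over t∈[3,23/4] → v_max = 24
check: 24·(3+11/4) = 138 ✓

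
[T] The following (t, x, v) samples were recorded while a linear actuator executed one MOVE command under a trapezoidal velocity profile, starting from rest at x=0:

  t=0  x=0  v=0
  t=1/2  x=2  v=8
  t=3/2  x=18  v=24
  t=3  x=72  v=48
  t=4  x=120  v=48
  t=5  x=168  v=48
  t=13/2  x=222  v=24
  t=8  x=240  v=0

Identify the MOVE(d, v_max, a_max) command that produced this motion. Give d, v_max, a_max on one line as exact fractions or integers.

final state: t=8, x=240, v=0 → d = 240
a_max = (8−0)/(1/2−0) = 16
max v = 48 over t∈[3,5] → v_max = 48
check: 48·(3+2) = 240 ✓

d=240 v_max=48 a_max=16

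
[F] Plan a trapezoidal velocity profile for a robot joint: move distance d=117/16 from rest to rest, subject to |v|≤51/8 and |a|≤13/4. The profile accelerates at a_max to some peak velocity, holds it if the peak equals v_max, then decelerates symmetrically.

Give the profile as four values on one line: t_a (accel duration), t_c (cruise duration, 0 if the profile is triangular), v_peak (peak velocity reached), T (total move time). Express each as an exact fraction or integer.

t_a=3/2 t_c=0 v_peak=39/8 T=3

vₘ²/aₘ = (51/8)²/(13/4) = 2601/208
117/16 < 2601/208 so t_c = 0
v_peak = √(117/16·13/4) = √(1521/64) = 39/8
t_a = (39/8)/(13/4) = 3/2; t_c = 0
T = 2·3/2 = 3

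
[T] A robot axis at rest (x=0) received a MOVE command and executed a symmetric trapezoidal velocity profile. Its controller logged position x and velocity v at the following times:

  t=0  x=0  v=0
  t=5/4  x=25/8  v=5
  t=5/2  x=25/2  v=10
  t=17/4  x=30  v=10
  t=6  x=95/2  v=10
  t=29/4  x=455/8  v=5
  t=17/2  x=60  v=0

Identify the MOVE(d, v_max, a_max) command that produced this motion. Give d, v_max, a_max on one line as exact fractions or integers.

d=60 v_max=10 a_max=4

final state: t=17/2, x=60, v=0 → d = 60
a_max = (5−0)/(5/4−0) = 4
max v = 10 over t∈[5/2,6] → v_max = 10
check: 10·(5/2+7/2) = 60 ✓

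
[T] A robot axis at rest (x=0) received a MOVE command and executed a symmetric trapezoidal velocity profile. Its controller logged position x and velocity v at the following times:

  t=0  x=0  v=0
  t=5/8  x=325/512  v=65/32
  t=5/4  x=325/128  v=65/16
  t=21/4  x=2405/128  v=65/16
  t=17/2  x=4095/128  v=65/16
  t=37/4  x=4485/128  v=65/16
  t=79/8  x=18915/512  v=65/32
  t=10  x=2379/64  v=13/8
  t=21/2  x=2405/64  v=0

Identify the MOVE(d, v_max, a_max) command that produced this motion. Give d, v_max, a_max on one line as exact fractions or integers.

final state: t=21/2, x=2405/64, v=0 → d = 2405/64
a_max = (65/32−0)/(5/8−0) = 13/4
max v = 65/16 over t∈[5/4,37/4] → v_max = 65/16
check: 65/16·(5/4+8) = 2405/64 ✓

d=2405/64 v_max=65/16 a_max=13/4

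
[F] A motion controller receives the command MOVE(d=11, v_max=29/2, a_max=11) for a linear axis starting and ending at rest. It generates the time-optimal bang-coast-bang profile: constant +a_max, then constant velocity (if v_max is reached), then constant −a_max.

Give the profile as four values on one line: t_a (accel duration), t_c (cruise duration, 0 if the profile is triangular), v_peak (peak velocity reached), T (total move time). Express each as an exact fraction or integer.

v_max²/a_max = (29/2)²/11 = 841/44
11 < 841/44 ⇒ no cruise
v_peak = √(11·11) = √121 = 11
t_a = 11/11 = 1; t_c = 0
T = 2·1 = 2

t_a=1 t_c=0 v_peak=11 T=2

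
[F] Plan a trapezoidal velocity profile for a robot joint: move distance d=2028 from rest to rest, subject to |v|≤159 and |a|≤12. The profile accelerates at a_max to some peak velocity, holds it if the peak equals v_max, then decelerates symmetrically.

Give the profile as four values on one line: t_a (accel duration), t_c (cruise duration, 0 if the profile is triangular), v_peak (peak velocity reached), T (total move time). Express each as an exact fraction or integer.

vₘ²/aₘ = 159²/12 = 8427/4
2028 < 8427/4 ⇒ no cruise
v_peak = √(2028·12) = √24336 = 156
t_a = 156/12 = 13; t_c = 0
T = 2·13 = 26

t_a=13 t_c=0 v_peak=156 T=26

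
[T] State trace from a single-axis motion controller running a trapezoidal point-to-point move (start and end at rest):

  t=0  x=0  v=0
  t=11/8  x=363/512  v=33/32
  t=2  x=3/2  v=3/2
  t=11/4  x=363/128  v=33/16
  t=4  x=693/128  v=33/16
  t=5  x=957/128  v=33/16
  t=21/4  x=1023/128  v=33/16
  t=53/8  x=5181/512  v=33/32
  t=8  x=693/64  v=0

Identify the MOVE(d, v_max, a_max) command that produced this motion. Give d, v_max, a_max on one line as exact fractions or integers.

d=693/64 v_max=33/16 a_max=3/4

final state: t=8, x=693/64, v=0 → d = 693/64
a_max = (33/32−0)/(11/8−0) = 3/4
max v = 33/16 over t∈[11/4,21/4] → v_max = 33/16
check: 33/16·(11/4+5/2) = 693/64 ✓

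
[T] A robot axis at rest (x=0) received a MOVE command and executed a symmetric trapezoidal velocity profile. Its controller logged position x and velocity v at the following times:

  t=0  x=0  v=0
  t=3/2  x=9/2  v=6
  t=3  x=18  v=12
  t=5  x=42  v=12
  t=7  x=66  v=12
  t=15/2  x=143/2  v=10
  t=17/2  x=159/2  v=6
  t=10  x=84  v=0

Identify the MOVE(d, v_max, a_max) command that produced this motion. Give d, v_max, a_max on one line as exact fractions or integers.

final state: t=10, x=84, v=0 → d = 84
a_max = (6−0)/(3/2−0) = 4
max v = 12 over t∈[3,7] → v_max = 12
check: 12·(3+4) = 84 ✓

d=84 v_max=12 a_max=4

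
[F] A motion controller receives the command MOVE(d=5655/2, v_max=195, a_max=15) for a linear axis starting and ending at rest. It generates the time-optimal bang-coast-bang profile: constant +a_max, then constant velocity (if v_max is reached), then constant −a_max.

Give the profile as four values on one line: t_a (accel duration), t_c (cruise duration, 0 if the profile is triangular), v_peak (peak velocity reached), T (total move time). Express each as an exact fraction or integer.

v_max²/a_max = 195²/15 = 2535
5655/2 ≥ 2535 → trapezoidal
t_a = 195/15 = 13; v_peak = 195
d_cruise = 5655/2 − 2535 = 585/2; t_c = (585/2)/195 = 3/2
T = 2·13 + 3/2 = 55/2

t_a=13 t_c=3/2 v_peak=195 T=55/2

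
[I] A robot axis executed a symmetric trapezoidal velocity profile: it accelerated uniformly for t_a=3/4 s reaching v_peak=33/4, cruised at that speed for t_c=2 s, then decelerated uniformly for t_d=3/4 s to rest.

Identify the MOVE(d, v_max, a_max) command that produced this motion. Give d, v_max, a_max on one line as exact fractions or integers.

a_max = (33/4)/(3/4) = 11
d_a = ½·33/4·3/4 = 99/32; d_c = 33/4·2 = 33/2
d = 2·99/32 + 33/2 = 363/16
t_c = 2 > 0 ⇒ limit active, v_max = 33/4

d=363/16 v_max=33/4 a_max=11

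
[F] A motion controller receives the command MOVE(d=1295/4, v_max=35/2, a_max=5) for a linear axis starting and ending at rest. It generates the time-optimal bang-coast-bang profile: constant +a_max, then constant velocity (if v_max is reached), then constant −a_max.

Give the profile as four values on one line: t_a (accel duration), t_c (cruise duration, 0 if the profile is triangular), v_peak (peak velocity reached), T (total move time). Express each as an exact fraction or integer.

(v_max)²/a_max = (35/2)²/5 = 245/4
1295/4 ≥ 245/4 → trapezoidal
t_a = (35/2)/5 = 7/2; v_peak = 35/2
d_cruise = 1295/4 − 245/4 = 525/2; t_c = (525/2)/(35/2) = 15
T = 2·7/2 + 15 = 22

t_a=7/2 t_c=15 v_peak=35/2 T=22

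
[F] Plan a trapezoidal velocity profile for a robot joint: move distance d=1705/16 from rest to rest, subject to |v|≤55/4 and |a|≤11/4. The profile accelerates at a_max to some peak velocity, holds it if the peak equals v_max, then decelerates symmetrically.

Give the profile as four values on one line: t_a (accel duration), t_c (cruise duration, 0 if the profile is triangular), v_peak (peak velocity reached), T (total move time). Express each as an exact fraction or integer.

(v_max)²/a_max = (55/4)²/(11/4) = 275/4
1705/16 ≥ 275/4 so v_max reached
t_a = (55/4)/(11/4) = 5; v_peak = 55/4
d_cruise = 1705/16 − 275/4 = 605/16; t_c = (605/16)/(55/4) = 11/4
T = 2·5 + 11/4 = 51/4

t_a=5 t_c=11/4 v_peak=55/4 T=51/4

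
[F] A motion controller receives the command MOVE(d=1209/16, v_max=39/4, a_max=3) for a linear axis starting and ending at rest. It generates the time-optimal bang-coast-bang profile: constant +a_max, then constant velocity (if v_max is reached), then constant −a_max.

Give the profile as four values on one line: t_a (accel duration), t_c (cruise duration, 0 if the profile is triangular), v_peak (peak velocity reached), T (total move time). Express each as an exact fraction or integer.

vₘ²/aₘ = (39/4)²/3 = 507/16
1209/16 ≥ 507/16 so v_max reached
t_a = (39/4)/3 = 13/4; v_peak = 39/4
d_cruise = 1209/16 − 507/16 = 351/8; t_c = (351/8)/(39/4) = 9/2
T = 2·13/4 + 9/2 = 11

t_a=13/4 t_c=9/2 v_peak=39/4 T=11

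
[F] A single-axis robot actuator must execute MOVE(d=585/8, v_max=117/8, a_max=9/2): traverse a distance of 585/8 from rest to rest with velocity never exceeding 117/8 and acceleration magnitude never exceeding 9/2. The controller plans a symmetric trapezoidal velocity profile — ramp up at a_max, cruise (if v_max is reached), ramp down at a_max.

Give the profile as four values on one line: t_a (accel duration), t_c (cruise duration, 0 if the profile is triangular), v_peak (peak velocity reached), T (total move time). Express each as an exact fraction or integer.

v_max²/a_max = (117/8)²/(9/2) = 1521/32
585/8 ≥ 1521/32 ⇒ cruise phase
t_a = (117/8)/(9/2) = 13/4; v_peak = 117/8
d_cruise = 585/8 − 1521/32 = 819/32; t_c = (819/32)/(117/8) = 7/4
T = 2·13/4 + 7/4 = 33/4

t_a=13/4 t_c=7/4 v_peak=117/8 T=33/4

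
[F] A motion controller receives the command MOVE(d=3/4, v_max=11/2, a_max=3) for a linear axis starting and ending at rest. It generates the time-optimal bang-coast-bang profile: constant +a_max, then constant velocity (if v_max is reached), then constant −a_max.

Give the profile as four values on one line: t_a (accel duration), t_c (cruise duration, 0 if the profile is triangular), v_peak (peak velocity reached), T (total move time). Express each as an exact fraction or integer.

v_max²/a_max = (11/2)²/3 = 121/12
3/4 < 121/12 so t_c = 0
v_peak = √(3/4·3) = √(9/4) = 3/2
t_a = (3/2)/3 = 1/2; t_c = 0
T = 2·1/2 = 1

t_a=1/2 t_c=0 v_peak=3/2 T=1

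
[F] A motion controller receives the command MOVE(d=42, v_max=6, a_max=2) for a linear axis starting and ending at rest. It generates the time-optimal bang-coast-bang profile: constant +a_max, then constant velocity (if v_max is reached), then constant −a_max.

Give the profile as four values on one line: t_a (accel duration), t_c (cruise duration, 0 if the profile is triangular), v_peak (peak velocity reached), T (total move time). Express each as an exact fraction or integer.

vₘ²/aₘ = 6²/2 = 18
42 ≥ 18 ⇒ cruise phase
t_a = 6/2 = 3; v_peak = 6
d_cruise = 42 − 18 = 24; t_c = 24/6 = 4
T = 2·3 + 4 = 10

t_a=3 t_c=4 v_peak=6 T=10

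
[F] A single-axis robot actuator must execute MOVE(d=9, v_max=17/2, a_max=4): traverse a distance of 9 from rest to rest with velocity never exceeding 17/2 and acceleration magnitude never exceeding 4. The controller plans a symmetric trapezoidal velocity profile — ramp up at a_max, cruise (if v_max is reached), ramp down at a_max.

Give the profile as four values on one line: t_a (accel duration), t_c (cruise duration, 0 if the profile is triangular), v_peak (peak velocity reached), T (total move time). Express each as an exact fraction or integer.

t_a=3/2 t_c=0 v_peak=6 T=3

(v_max)²/a_max = (17/2)²/4 = 289/16
9 < 289/16 → triangular
v_peak = √(9·4) = √36 = 6
t_a = 6/4 = 3/2; t_c = 0
T = 2·3/2 = 3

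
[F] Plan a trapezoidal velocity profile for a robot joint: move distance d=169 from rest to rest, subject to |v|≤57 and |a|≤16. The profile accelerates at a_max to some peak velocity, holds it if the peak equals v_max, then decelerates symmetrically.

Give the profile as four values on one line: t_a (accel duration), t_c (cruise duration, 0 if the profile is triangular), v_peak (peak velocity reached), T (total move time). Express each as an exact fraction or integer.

t_a=13/4 t_c=0 v_peak=52 T=13/2

(v_max)²/a_max = 57²/16 = 3249/16
169 < 3249/16 so t_c = 0
v_peak = √(169·16) = √2704 = 52
t_a = 52/16 = 13/4; t_c = 0
T = 2·13/4 = 13/2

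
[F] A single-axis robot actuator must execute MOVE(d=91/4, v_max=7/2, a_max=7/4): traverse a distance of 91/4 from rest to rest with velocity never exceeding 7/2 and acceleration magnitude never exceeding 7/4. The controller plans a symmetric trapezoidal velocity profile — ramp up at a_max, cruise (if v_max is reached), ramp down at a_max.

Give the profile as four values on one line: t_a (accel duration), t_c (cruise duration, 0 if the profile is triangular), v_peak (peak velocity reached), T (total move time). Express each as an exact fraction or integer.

(v_max)²/a_max = (7/2)²/(7/4) = 7
91/4 ≥ 7 → trapezoidal
t_a = (7/2)/(7/4) = 2; v_peak = 7/2
d_cruise = 91/4 − 7 = 63/4; t_c = (63/4)/(7/2) = 9/2
T = 2·2 + 9/2 = 17/2

t_a=2 t_c=9/2 v_peak=7/2 T=17/2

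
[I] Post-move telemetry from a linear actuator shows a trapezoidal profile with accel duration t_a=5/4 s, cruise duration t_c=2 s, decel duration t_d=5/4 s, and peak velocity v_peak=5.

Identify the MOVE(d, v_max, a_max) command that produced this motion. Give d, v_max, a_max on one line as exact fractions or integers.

d=65/4 v_max=5 a_max=4

a_max = 5/(5/4) = 4
d_a = ½·5·5/4 = 25/8; d_c = 5·2 = 10
d = 2·25/8 + 10 = 65/4
t_c = 2 > 0 → v_max = v_peak = 5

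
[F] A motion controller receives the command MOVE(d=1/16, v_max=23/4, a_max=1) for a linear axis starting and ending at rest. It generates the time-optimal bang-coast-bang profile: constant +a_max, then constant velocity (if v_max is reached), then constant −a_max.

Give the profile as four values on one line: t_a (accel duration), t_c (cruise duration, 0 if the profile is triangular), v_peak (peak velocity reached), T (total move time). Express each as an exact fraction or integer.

t_a=1/4 t_c=0 v_peak=1/4 T=1/2

vₘ²/aₘ = (23/4)²/1 = 529/16
1/16 < 529/16 so t_c = 0
v_peak = √(1/16·1) = √(1/16) = 1/4
t_a = (1/4)/1 = 1/4; t_c = 0
T = 2·1/4 = 1/2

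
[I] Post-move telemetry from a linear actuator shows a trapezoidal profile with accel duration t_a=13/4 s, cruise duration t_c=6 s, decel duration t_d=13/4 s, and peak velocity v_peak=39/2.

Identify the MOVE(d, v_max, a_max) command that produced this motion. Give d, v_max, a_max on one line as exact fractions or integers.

d=1443/8 v_max=39/2 a_max=6

a_max = (39/2)/(13/4) = 6
d_a = ½·39/2·13/4 = 507/16; d_c = 39/2·6 = 117
d = 2·507/16 + 117 = 1443/8
t_c = 6 > 0 → v_max = v_peak = 39/2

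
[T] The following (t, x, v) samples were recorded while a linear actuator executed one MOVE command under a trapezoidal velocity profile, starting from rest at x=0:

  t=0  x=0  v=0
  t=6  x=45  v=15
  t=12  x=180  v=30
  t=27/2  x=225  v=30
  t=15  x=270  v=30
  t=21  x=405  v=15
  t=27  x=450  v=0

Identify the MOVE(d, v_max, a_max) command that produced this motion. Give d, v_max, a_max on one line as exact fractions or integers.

final state: t=27, x=450, v=0 → d = 450
a_max = (15−0)/(6−0) = 5/2
max v = 30 over t∈[12,15] → v_max = 30
check: 30·(12+3) = 450 ✓

d=450 v_max=30 a_max=5/2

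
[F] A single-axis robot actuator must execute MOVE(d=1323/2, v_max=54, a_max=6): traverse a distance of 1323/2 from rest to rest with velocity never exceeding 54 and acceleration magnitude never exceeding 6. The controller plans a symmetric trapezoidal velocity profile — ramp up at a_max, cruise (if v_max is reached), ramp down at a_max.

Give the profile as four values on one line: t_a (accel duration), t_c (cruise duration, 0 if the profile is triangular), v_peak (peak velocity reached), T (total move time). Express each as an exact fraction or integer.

t_a=9 t_c=13/4 v_peak=54 T=85/4

vₘ²/aₘ = 54²/6 = 486
1323/2 ≥ 486 ⇒ cruise phase
t_a = 54/6 = 9; v_peak = 54
d_cruise = 1323/2 − 486 = 351/2; t_c = (351/2)/54 = 13/4
T = 2·9 + 13/4 = 85/4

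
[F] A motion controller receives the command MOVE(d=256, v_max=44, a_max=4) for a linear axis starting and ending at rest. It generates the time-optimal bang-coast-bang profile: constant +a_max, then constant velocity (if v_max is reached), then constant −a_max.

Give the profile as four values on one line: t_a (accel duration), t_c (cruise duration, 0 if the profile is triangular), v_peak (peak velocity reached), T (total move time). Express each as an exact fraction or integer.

t_a=8 t_c=0 v_peak=32 T=16

(v_max)²/a_max = 44²/4 = 484
256 < 484 so t_c = 0
v_peak = √(256·4) = √1024 = 32
t_a = 32/4 = 8; t_c = 0
T = 2·8 = 16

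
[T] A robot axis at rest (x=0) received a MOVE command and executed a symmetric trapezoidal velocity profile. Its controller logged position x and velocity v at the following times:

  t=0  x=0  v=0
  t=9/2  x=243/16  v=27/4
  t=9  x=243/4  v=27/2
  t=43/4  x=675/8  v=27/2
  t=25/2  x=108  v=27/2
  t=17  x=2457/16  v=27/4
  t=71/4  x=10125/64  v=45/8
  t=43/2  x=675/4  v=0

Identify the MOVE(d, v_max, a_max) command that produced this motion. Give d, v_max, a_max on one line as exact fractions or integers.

final state: t=43/2, x=675/4, v=0 → d = 675/4
a_max = (27/4−0)/(9/2−0) = 3/2
max v = 27/2 over t∈[9,25/2] → v_max = 27/2
check: 27/2·(9+7/2) = 675/4 ✓

d=675/4 v_max=27/2 a_max=3/2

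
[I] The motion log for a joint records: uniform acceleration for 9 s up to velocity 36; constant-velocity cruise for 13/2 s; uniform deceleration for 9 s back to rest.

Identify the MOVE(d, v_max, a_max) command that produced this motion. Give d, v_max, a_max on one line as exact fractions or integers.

a_max = 36/9 = 4
d_a = ½·36·9 = 162; d_c = 36·13/2 = 234
d = 2·162 + 234 = 558
t_c = 13/2 > 0 ⇒ limit active, v_max = 36

d=558 v_max=36 a_max=4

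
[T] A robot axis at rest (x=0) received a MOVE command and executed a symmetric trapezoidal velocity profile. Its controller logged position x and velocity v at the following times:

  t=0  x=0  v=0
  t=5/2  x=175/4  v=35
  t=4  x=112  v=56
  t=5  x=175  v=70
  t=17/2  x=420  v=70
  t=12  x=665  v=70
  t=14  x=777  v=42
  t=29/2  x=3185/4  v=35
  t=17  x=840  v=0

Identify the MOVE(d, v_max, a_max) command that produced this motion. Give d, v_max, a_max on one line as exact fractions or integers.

final state: t=17, x=840, v=0 → d = 840
a_max = (35−0)/(5/2−0) = 14
max v = 70 over t∈[5,12] → v_max = 70
check: 70·(5+7) = 840 ✓

d=840 v_max=70 a_max=14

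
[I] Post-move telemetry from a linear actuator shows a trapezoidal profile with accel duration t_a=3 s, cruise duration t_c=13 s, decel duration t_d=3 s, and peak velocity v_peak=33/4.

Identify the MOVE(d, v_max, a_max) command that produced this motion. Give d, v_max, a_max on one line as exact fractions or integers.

a_max = (33/4)/3 = 11/4
d_a = ½·33/4·3 = 99/8; d_c = 33/4·13 = 429/4
d = 2·99/8 + 429/4 = 132
t_c = 13 > 0 so v_max = 33/4

d=132 v_max=33/4 a_max=11/4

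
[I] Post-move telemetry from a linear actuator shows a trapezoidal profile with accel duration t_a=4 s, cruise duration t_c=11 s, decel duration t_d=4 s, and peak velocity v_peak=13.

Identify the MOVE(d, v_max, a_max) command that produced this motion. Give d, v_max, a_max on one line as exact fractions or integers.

a_max = 13/4
d_a = ½·13·4 = 26; d_c = 13·11 = 143
d = 2·26 + 143 = 195
t_c = 11 > 0 → v_max = v_peak = 13

d=195 v_max=13 a_max=13/4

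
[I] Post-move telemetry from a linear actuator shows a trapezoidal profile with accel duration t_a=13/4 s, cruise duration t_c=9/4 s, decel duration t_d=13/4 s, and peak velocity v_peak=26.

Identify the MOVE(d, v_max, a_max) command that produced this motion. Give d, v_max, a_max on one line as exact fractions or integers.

d=143 v_max=26 a_max=8

a_max = 26/(13/4) = 8
d_a = ½·26·13/4 = 169/4; d_c = 26·9/4 = 117/2
d = 2·169/4 + 117/2 = 143
t_c = 9/4 > 0 ⇒ limit active, v_max = 26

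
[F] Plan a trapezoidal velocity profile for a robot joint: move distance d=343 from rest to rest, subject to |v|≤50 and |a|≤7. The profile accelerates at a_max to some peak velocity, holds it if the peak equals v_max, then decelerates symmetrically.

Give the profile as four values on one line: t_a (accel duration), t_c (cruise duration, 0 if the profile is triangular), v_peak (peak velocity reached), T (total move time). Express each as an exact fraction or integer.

v_max²/a_max = 50²/7 = 2500/7
343 < 2500/7 → triangular
v_peak = √(343·7) = √2401 = 49
t_a = 49/7 = 7; t_c = 0
T = 2·7 = 14

t_a=7 t_c=0 v_peak=49 T=14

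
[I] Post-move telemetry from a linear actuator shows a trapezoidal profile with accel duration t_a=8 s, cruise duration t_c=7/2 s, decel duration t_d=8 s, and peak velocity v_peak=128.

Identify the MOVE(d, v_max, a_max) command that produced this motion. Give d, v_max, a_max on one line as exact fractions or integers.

a_max = 128/8 = 16
d_a = ½·128·8 = 512; d_c = 128·7/2 = 448
d = 2·512 + 448 = 1472
t_c = 7/2 > 0 ⇒ limit active, v_max = 128

d=1472 v_max=128 a_max=16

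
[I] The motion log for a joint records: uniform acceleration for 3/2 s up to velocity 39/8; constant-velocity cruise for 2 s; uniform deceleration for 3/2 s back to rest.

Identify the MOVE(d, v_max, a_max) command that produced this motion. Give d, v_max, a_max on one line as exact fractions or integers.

a_max = (39/8)/(3/2) = 13/4
d_a = ½·39/8·3/2 = 117/32; d_c = 39/8·2 = 39/4
d = 2·117/32 + 39/4 = 273/16
t_c = 2 > 0 so v_max = 39/8

d=273/16 v_max=39/8 a_max=13/4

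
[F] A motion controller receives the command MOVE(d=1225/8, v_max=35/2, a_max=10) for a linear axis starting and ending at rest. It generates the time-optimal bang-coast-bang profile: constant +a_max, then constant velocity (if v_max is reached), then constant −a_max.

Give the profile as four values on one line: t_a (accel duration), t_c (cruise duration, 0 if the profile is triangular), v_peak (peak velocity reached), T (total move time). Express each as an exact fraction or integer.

v_max²/a_max = (35/2)²/10 = 245/8
1225/8 ≥ 245/8 ⇒ cruise phase
t_a = (35/2)/10 = 7/4; v_peak = 35/2
d_cruise = 1225/8 − 245/8 = 245/2; t_c = (245/2)/(35/2) = 7
T = 2·7/4 + 7 = 21/2

t_a=7/4 t_c=7 v_peak=35/2 T=21/2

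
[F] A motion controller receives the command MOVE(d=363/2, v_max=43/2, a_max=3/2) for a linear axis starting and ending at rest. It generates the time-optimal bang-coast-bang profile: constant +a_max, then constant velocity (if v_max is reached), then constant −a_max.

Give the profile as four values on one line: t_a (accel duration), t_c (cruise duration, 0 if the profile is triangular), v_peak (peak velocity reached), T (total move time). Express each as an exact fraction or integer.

t_a=11 t_c=0 v_peak=33/2 T=22

(v_max)²/a_max = (43/2)²/(3/2) = 1849/6
363/2 < 1849/6 ⇒ no cruise
v_peak = √(363/2·3/2) = √(1089/4) = 33/2
t_a = (33/2)/(3/2) = 11; t_c = 0
T = 2·11 = 22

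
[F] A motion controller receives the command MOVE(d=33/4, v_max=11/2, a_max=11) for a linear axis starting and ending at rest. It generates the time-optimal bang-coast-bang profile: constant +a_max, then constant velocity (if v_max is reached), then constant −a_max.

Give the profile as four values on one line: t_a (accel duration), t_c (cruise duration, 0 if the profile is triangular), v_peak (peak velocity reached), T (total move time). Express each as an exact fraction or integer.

vₘ²/aₘ = (11/2)²/11 = 11/4
33/4 ≥ 11/4 so v_max reached
t_a = (11/2)/11 = 1/2; v_peak = 11/2
d_cruise = 33/4 − 11/4 = 11/2; t_c = (11/2)/(11/2) = 1
T = 2·1/2 + 1 = 2

t_a=1/2 t_c=1 v_peak=11/2 T=2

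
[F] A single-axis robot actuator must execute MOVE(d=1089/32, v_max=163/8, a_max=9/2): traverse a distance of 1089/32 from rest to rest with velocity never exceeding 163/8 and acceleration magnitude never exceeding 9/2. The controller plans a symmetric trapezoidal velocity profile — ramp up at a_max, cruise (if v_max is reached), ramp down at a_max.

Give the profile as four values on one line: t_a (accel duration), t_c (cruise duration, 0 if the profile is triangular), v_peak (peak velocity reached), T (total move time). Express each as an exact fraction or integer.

vₘ²/aₘ = (163/8)²/(9/2) = 26569/288
1089/32 < 26569/288 ⇒ no cruise
v_peak = √(1089/32·9/2) = √(9801/64) = 99/8
t_a = (99/8)/(9/2) = 11/4; t_c = 0
T = 2·11/4 = 11/2

t_a=11/4 t_c=0 v_peak=99/8 T=11/2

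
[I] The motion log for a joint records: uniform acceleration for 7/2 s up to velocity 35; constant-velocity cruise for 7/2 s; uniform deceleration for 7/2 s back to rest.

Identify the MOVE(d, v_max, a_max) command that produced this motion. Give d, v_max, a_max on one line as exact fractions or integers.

d=245 v_max=35 a_max=10

a_max = 35/(7/2) = 10
d_a = ½·35·7/2 = 245/4; d_c = 35·7/2 = 245/2
d = 2·245/4 + 245/2 = 245
t_c = 7/2 > 0 ⇒ limit active, v_max = 35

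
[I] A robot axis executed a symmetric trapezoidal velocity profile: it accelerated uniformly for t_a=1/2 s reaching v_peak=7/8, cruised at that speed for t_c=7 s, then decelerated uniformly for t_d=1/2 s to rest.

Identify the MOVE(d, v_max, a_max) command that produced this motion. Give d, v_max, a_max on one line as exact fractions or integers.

a_max = (7/8)/(1/2) = 7/4
d_a = ½·7/8·1/2 = 7/32; d_c = 7/8·7 = 49/8
d = 2·7/32 + 49/8 = 105/16
t_c = 7 > 0 ⇒ limit active, v_max = 7/8

d=105/16 v_max=7/8 a_max=7/4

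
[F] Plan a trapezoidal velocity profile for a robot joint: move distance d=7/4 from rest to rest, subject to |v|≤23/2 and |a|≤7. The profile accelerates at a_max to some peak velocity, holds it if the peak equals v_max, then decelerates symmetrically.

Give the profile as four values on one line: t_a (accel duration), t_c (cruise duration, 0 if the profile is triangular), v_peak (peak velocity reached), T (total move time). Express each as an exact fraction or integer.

t_a=1/2 t_c=0 v_peak=7/2 T=1

vₘ²/aₘ = (23/2)²/7 = 529/28
7/4 < 529/28 ⇒ no cruise
v_peak = √(7/4·7) = √(49/4) = 7/2
t_a = (7/2)/7 = 1/2; t_c = 0
T = 2·1/2 = 1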